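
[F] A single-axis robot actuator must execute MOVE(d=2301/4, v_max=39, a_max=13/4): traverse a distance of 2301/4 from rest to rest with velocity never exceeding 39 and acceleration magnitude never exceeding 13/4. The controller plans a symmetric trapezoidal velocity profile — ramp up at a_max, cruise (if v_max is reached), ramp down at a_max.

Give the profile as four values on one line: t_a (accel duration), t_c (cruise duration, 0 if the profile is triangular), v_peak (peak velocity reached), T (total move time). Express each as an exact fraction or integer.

t_a=12 t_c=11/4 v_peak=39 T=107/4

(v_max)²/a_max = 39²/(13/4) = 468
2301/4 ≥ 468 ⇒ cruise phase
t_a = 39/(13/4) = 12; v_peak = 39
d_cruise = 2301/4 − 468 = 429/4; t_c = (429/4)/39 = 11/4
T = 2·12 + 11/4 = 107/4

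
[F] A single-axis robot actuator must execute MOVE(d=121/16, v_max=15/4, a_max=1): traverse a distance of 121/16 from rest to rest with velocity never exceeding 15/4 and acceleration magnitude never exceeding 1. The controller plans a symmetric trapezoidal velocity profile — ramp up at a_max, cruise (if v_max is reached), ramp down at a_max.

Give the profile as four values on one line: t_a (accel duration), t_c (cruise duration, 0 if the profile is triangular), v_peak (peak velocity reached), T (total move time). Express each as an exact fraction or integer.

(v_max)²/a_max = (15/4)²/1 = 225/16
121/16 < 225/16 ⇒ no cruise
v_peak = √(121/16·1) = √(121/16) = 11/4
t_a = (11/4)/1 = 11/4; t_c = 0
T = 2·11/4 = 11/2

t_a=11/4 t_c=0 v_peak=11/4 T=11/2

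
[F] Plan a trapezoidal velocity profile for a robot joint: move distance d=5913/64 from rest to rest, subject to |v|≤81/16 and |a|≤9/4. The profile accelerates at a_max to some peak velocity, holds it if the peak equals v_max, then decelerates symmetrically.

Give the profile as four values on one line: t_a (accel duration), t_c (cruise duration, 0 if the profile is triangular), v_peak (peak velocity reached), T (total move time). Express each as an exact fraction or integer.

t_a=9/4 t_c=16 v_peak=81/16 T=41/2

vₘ²/aₘ = (81/16)²/(9/4) = 729/64
5913/64 ≥ 729/64 → trapezoidal
t_a = (81/16)/(9/4) = 9/4; v_peak = 81/16
d_cruise = 5913/64 − 729/64 = 81; t_c = 81/(81/16) = 16
T = 2·9/4 + 16 = 41/2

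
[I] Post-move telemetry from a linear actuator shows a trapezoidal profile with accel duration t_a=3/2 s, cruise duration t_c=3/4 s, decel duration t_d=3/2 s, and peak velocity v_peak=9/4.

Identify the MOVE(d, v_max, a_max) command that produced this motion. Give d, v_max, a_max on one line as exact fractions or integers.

d=81/16 v_max=9/4 a_max=3/2

a_max = (9/4)/(3/2) = 3/2
d_a = ½·9/4·3/2 = 27/16; d_c = 9/4·3/4 = 27/16
d = 2·27/16 + 27/16 = 81/16
t_c = 3/4 > 0 → v_max = v_peak = 9/4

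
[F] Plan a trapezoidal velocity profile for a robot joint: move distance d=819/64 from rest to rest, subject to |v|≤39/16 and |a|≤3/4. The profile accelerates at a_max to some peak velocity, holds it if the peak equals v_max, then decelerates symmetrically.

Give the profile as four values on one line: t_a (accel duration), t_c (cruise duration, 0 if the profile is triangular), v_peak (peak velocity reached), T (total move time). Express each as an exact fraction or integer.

t_a=13/4 t_c=2 v_peak=39/16 T=17/2

vₘ²/aₘ = (39/16)²/(3/4) = 507/64
819/64 ≥ 507/64 → trapezoidal
t_a = (39/16)/(3/4) = 13/4; v_peak = 39/16
d_cruise = 819/64 − 507/64 = 39/8; t_c = (39/8)/(39/16) = 2
T = 2·13/4 + 2 = 17/2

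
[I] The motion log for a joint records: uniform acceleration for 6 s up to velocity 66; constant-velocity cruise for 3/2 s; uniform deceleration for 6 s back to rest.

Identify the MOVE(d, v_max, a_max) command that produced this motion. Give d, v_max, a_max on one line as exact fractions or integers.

d=495 v_max=66 a_max=11

a_max = 66/6 = 11
d_a = ½·66·6 = 198; d_c = 66·3/2 = 99
d = 2·198 + 99 = 495
t_c = 3/2 > 0 so v_max = 66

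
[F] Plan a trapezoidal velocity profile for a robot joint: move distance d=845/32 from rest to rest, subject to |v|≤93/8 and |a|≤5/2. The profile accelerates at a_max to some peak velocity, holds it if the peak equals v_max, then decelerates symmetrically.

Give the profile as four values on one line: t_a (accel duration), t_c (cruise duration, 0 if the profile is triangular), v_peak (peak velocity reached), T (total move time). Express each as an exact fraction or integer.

t_a=13/4 t_c=0 v_peak=65/8 T=13/2

v_max²/a_max = (93/8)²/(5/2) = 8649/160
845/32 < 8649/160 so t_c = 0
v_peak = √(845/32·5/2) = √(4225/64) = 65/8
t_a = (65/8)/(5/2) = 13/4; t_c = 0
T = 2·13/4 = 13/2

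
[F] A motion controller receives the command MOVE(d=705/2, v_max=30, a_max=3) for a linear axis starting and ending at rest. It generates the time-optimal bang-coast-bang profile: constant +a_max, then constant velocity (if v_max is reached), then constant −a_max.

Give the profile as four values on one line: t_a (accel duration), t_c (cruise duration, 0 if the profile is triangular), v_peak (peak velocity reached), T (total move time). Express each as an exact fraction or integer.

t_a=10 t_c=7/4 v_peak=30 T=87/4

(v_max)²/a_max = 30²/3 = 300
705/2 ≥ 300 → trapezoidal
t_a = 30/3 = 10; v_peak = 30
d_cruise = 705/2 − 300 = 105/2; t_c = (105/2)/30 = 7/4
T = 2·10 + 7/4 = 87/4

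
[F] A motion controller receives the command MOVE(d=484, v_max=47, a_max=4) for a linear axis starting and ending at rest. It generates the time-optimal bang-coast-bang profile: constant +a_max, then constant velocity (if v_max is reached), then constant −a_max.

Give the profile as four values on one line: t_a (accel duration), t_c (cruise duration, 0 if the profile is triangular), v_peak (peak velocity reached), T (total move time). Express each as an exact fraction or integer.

t_a=11 t_c=0 v_peak=44 T=22

(v_max)²/a_max = 47²/4 = 2209/4
484 < 2209/4 ⇒ no cruise
v_peak = √(484·4) = √1936 = 44
t_a = 44/4 = 11; t_c = 0
T = 2·11 = 22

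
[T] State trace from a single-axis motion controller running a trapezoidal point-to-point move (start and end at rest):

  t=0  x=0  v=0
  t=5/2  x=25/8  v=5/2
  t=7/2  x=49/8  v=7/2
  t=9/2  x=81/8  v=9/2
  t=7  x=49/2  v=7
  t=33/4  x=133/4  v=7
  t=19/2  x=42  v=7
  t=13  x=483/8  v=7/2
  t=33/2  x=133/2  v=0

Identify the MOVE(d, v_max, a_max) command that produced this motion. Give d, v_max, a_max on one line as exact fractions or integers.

final state: t=33/2, x=133/2, v=0 → d = 133/2
a_max = (5/2−0)/(5/2−0) = 1
max v = 7 over t∈[7,19/2] → v_max = 7
check: 7·(7+5/2) = 133/2 ✓

d=133/2 v_max=7 a_max=1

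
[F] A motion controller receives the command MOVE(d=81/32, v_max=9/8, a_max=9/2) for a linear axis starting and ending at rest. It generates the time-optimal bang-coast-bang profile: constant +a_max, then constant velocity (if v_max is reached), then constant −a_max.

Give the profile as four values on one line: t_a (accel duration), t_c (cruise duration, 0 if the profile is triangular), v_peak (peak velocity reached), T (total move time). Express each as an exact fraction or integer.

t_a=1/4 t_c=2 v_peak=9/8 T=5/2

(v_max)²/a_max = (9/8)²/(9/2) = 9/32
81/32 ≥ 9/32 ⇒ cruise phase
t_a = (9/8)/(9/2) = 1/4; v_peak = 9/8
d_cruise = 81/32 − 9/32 = 9/4; t_c = (9/4)/(9/8) = 2
T = 2·1/4 + 2 = 5/2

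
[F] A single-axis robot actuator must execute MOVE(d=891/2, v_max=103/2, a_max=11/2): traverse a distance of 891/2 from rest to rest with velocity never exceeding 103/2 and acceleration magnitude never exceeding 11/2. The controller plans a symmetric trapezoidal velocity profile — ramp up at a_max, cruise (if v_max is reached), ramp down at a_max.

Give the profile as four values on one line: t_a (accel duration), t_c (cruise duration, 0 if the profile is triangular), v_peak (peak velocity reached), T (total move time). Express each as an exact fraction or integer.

t_a=9 t_c=0 v_peak=99/2 T=18

(v_max)²/a_max = (103/2)²/(11/2) = 10609/22
891/2 < 10609/22 so t_c = 0
v_peak = √(891/2·11/2) = √(9801/4) = 99/2
t_a = (99/2)/(11/2) = 9; t_c = 0
T = 2·9 = 18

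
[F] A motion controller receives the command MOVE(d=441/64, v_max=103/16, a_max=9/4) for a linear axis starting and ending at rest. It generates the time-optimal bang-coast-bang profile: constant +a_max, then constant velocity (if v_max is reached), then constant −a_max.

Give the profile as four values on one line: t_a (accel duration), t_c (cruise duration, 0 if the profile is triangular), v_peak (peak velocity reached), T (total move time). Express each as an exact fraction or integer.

t_a=7/4 t_c=0 v_peak=63/16 T=7/2

vₘ²/aₘ = (103/16)²/(9/4) = 10609/576
441/64 < 10609/576 so t_c = 0
v_peak = √(441/64·9/4) = √(3969/256) = 63/16
t_a = (63/16)/(9/4) = 7/4; t_c = 0
T = 2·7/4 = 7/2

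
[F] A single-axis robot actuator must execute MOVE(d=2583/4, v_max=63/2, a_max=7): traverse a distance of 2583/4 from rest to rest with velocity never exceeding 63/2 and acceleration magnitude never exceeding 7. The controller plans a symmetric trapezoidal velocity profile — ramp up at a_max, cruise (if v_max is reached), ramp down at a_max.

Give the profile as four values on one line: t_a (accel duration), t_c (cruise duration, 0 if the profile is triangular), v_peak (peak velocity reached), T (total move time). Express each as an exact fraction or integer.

t_a=9/2 t_c=16 v_peak=63/2 T=25

vₘ²/aₘ = (63/2)²/7 = 567/4
2583/4 ≥ 567/4 so v_max reached
t_a = (63/2)/7 = 9/2; v_peak = 63/2
d_cruise = 2583/4 − 567/4 = 504; t_c = 504/(63/2) = 16
T = 2·9/2 + 16 = 25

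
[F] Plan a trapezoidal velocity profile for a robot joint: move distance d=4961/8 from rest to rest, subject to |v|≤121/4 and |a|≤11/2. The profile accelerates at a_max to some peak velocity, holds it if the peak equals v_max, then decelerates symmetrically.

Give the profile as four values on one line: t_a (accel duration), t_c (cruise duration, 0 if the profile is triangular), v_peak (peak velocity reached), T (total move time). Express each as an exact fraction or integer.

t_a=11/2 t_c=15 v_peak=121/4 T=26

v_max²/a_max = (121/4)²/(11/2) = 1331/8
4961/8 ≥ 1331/8 ⇒ cruise phase
t_a = (121/4)/(11/2) = 11/2; v_peak = 121/4
d_cruise = 4961/8 − 1331/8 = 1815/4; t_c = (1815/4)/(121/4) = 15
T = 2·11/2 + 15 = 26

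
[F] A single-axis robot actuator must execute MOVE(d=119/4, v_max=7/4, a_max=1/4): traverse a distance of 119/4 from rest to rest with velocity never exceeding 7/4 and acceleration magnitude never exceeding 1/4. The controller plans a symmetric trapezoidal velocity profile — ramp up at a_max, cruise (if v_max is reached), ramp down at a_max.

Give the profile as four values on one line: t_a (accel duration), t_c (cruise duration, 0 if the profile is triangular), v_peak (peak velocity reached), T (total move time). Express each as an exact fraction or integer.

v_max²/a_max = (7/4)²/(1/4) = 49/4
119/4 ≥ 49/4 → trapezoidal
t_a = (7/4)/(1/4) = 7; v_peak = 7/4
d_cruise = 119/4 − 49/4 = 35/2; t_c = (35/2)/(7/4) = 10
T = 2·7 + 10 = 24

t_a=7 t_c=10 v_peak=7/4 T=24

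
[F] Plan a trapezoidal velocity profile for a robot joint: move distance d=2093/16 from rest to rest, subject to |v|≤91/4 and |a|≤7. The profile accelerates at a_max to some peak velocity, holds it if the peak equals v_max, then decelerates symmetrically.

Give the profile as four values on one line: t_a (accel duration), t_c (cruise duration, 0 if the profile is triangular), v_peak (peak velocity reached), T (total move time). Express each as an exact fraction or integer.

t_a=13/4 t_c=5/2 v_peak=91/4 T=9

vₘ²/aₘ = (91/4)²/7 = 1183/16
2093/16 ≥ 1183/16 ⇒ cruise phase
t_a = (91/4)/7 = 13/4; v_peak = 91/4
d_cruise = 2093/16 − 1183/16 = 455/8; t_c = (455/8)/(91/4) = 5/2
T = 2·13/4 + 5/2 = 9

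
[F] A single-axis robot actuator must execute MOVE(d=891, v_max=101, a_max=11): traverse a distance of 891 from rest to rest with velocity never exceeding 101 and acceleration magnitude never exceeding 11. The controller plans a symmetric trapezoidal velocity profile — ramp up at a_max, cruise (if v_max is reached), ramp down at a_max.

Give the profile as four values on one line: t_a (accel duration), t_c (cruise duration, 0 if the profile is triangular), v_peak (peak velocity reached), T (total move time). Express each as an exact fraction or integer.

vₘ²/aₘ = 101²/11 = 10201/11
891 < 10201/11 ⇒ no cruise
v_peak = √(891·11) = √9801 = 99
t_a = 99/11 = 9; t_c = 0
T = 2·9 = 18

t_a=9 t_c=0 v_peak=99 T=18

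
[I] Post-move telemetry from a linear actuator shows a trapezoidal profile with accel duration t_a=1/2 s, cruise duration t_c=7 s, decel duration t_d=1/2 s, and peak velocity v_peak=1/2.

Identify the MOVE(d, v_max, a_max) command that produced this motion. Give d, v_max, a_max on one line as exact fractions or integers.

d=15/4 v_max=1/2 a_max=1

a_max = (1/2)/(1/2) = 1
d_a = ½·1/2·1/2 = 1/8; d_c = 1/2·7 = 7/2
d = 2·1/8 + 7/2 = 15/4
t_c = 7 > 0 so v_max = 1/2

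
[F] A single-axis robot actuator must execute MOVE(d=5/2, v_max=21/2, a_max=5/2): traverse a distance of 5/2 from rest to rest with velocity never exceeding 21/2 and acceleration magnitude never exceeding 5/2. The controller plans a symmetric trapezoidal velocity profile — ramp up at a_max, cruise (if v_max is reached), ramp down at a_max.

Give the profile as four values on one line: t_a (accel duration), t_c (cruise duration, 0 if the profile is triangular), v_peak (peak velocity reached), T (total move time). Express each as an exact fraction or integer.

t_a=1 t_c=0 v_peak=5/2 T=2

v_max²/a_max = (21/2)²/(5/2) = 441/10
5/2 < 441/10 so t_c = 0
v_peak = √(5/2·5/2) = √(25/4) = 5/2
t_a = (5/2)/(5/2) = 1; t_c = 0
T = 2·1 = 2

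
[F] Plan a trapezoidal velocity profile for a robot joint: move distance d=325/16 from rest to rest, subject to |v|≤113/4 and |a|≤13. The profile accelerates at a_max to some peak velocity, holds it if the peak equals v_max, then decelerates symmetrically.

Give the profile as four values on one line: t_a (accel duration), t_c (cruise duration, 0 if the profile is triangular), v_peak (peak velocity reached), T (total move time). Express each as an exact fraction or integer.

t_a=5/4 t_c=0 v_peak=65/4 T=5/2

v_max²/a_max = (113/4)²/13 = 12769/208
325/16 < 12769/208 so t_c = 0
v_peak = √(325/16·13) = √(4225/16) = 65/4
t_a = (65/4)/13 = 5/4; t_c = 0
T = 2·5/4 = 5/2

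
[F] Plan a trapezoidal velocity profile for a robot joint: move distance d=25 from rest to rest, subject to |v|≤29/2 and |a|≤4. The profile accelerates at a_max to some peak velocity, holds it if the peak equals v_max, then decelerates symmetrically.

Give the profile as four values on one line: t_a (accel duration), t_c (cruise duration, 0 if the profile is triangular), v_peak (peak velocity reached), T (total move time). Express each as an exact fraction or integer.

t_a=5/2 t_c=0 v_peak=10 T=5

(v_max)²/a_max = (29/2)²/4 = 841/16
25 < 841/16 → triangular
v_peak = √(25·4) = √100 = 10
t_a = 10/4 = 5/2; t_c = 0
T = 2·5/2 = 5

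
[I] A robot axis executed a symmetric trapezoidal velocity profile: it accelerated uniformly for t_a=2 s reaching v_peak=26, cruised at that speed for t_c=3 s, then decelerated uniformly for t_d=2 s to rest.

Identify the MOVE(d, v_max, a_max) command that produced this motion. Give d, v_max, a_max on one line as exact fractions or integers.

a_max = 26/2 = 13
d_a = ½·26·2 = 26; d_c = 26·3 = 78
d = 2·26 + 78 = 130
t_c = 3 > 0 ⇒ limit active, v_max = 26

d=130 v_max=26 a_max=13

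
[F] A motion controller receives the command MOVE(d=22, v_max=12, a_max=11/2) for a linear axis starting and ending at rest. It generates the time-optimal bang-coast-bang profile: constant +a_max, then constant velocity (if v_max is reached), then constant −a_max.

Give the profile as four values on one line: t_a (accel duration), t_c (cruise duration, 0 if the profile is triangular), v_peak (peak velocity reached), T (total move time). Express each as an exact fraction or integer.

t_a=2 t_c=0 v_peak=11 T=4

(v_max)²/a_max = 12²/(11/2) = 288/11
22 < 288/11 → triangular
v_peak = √(22·11/2) = √121 = 11
t_a = 11/(11/2) = 2; t_c = 0
T = 2·2 = 4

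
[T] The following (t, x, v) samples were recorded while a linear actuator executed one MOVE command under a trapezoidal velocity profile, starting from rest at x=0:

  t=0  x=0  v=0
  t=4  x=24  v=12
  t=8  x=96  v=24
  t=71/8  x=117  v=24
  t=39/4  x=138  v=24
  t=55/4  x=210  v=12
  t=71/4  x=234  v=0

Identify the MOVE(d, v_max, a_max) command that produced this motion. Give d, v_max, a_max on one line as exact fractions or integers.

final state: t=71/4, x=234, v=0 → d = 234
a_max = (12−0)/(4−0) = 3
max v = 24 over t∈[8,39/4] → v_max = 24
check: 24·(8+7/4) = 234 ✓

d=234 v_max=24 a_max=3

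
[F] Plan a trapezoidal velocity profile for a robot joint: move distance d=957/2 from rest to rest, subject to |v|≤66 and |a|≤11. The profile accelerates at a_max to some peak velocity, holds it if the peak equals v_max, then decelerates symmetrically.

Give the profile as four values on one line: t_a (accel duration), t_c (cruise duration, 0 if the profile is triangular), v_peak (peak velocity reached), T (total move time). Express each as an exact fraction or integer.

t_a=6 t_c=5/4 v_peak=66 T=53/4

vₘ²/aₘ = 66²/11 = 396
957/2 ≥ 396 so v_max reached
t_a = 66/11 = 6; v_peak = 66
d_cruise = 957/2 − 396 = 165/2; t_c = (165/2)/66 = 5/4
T = 2·6 + 5/4 = 53/4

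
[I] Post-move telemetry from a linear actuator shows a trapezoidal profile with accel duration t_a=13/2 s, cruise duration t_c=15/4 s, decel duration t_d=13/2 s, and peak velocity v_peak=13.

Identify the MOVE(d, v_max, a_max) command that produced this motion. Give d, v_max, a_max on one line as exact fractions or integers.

a_max = 13/(13/2) = 2
d_a = ½·13·13/2 = 169/4; d_c = 13·15/4 = 195/4
d = 2·169/4 + 195/4 = 533/4
t_c = 15/4 > 0 ⇒ limit active, v_max = 13

d=533/4 v_max=13 a_max=2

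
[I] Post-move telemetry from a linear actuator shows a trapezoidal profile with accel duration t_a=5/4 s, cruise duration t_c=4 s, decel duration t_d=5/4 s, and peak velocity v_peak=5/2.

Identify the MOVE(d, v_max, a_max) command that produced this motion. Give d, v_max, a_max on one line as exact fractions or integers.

a_max = (5/2)/(5/4) = 2
d_a = ½·5/2·5/4 = 25/16; d_c = 5/2·4 = 10
d = 2·25/16 + 10 = 105/8
t_c = 4 > 0 ⇒ limit active, v_max = 5/2

d=105/8 v_max=5/2 a_max=2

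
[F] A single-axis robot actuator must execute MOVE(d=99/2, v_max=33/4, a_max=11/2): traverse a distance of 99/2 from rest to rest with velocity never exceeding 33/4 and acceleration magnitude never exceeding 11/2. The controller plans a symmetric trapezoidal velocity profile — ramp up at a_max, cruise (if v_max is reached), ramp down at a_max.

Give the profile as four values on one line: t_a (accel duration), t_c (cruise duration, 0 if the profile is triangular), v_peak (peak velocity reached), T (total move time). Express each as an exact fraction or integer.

t_a=3/2 t_c=9/2 v_peak=33/4 T=15/2

(v_max)²/a_max = (33/4)²/(11/2) = 99/8
99/2 ≥ 99/8 → trapezoidal
t_a = (33/4)/(11/2) = 3/2; v_peak = 33/4
d_cruise = 99/2 − 99/8 = 297/8; t_c = (297/8)/(33/4) = 9/2
T = 2·3/2 + 9/2 = 15/2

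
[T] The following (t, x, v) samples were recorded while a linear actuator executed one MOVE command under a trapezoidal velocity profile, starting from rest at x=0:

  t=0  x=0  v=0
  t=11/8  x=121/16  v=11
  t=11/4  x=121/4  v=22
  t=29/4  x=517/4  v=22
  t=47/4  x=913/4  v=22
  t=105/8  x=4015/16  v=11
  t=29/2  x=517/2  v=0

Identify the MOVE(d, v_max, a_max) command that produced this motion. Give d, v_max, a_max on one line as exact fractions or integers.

final state: t=29/2, x=517/2, v=0 → d = 517/2
a_max = (11−0)/(11/8−0) = 8
max v = 22 over t∈[11/4,47/4] → v_max = 22
check: 22·(11/4+9) = 517/2 ✓

d=517/2 v_max=22 a_max=8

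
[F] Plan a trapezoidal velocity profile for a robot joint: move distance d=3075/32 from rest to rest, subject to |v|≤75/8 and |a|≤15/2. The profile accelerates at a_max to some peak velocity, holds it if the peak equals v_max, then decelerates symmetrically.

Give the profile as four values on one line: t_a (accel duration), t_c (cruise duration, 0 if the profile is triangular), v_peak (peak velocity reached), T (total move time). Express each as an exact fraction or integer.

t_a=5/4 t_c=9 v_peak=75/8 T=23/2

(v_max)²/a_max = (75/8)²/(15/2) = 375/32
3075/32 ≥ 375/32 ⇒ cruise phase
t_a = (75/8)/(15/2) = 5/4; v_peak = 75/8
d_cruise = 3075/32 − 375/32 = 675/8; t_c = (675/8)/(75/8) = 9
T = 2·5/4 + 9 = 23/2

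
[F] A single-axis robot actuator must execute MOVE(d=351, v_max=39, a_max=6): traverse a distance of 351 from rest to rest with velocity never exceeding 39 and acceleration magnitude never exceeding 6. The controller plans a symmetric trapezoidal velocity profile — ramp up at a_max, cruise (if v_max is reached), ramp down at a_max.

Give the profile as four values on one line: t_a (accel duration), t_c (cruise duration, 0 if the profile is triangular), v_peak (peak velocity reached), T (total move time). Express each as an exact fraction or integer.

vₘ²/aₘ = 39²/6 = 507/2
351 ≥ 507/2 → trapezoidal
t_a = 39/6 = 13/2; v_peak = 39
d_cruise = 351 − 507/2 = 195/2; t_c = (195/2)/39 = 5/2
T = 2·13/2 + 5/2 = 31/2

t_a=13/2 t_c=5/2 v_peak=39 T=31/2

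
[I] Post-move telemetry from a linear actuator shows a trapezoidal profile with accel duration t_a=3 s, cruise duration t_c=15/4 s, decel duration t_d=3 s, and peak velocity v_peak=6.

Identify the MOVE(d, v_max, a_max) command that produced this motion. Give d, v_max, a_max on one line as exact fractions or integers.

d=81/2 v_max=6 a_max=2

a_max = 6/3 = 2
d_a = ½·6·3 = 9; d_c = 6·15/4 = 45/2
d = 2·9 + 45/2 = 81/2
t_c = 15/4 > 0 ⇒ limit active, v_max = 6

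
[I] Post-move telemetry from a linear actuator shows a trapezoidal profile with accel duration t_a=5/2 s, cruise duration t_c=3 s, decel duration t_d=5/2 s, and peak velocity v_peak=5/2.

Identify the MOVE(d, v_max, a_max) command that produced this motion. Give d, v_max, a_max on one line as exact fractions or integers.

d=55/4 v_max=5/2 a_max=1

a_max = (5/2)/(5/2) = 1
d_a = ½·5/2·5/2 = 25/8; d_c = 5/2·3 = 15/2
d = 2·25/8 + 15/2 = 55/4
t_c = 3 > 0 so v_max = 5/2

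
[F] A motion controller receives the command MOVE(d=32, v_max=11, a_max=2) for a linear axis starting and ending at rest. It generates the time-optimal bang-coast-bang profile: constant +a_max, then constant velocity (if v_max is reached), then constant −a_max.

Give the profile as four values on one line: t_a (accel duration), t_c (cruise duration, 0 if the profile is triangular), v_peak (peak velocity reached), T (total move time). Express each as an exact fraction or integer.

t_a=4 t_c=0 v_peak=8 T=8

(v_max)²/a_max = 11²/2 = 121/2
32 < 121/2 ⇒ no cruise
v_peak = √(32·2) = √64 = 8
t_a = 8/2 = 4; t_c = 0
T = 2·4 = 8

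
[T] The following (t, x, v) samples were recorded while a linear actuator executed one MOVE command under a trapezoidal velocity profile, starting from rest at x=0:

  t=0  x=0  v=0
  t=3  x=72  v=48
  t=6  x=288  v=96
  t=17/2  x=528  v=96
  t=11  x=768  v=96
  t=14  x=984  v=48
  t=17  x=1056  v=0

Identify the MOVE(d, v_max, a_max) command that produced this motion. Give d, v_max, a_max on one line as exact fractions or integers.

final state: t=17, x=1056, v=0 → d = 1056
a_max = (48−0)/(3−0) = 16
max v = 96 over t∈[6,11] → v_max = 96
check: 96·(6+5) = 1056 ✓

d=1056 v_max=96 a_max=16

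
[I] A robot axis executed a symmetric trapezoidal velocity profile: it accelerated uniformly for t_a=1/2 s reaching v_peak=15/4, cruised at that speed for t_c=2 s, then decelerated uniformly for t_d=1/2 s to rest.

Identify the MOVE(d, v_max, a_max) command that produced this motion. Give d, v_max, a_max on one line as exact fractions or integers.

a_max = (15/4)/(1/2) = 15/2
d_a = ½·15/4·1/2 = 15/16; d_c = 15/4·2 = 15/2
d = 2·15/16 + 15/2 = 75/8
t_c = 2 > 0 so v_max = 15/4

d=75/8 v_max=15/4 a_max=15/2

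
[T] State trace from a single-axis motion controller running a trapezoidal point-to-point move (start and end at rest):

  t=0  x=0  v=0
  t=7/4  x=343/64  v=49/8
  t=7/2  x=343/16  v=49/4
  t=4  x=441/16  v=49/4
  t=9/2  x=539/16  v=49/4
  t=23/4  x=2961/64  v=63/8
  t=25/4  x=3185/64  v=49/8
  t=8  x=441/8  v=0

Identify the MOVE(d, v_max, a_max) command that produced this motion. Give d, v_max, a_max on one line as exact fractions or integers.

d=441/8 v_max=49/4 a_max=7/2

final state: t=8, x=441/8, v=0 → d = 441/8
a_max = (49/8−0)/(7/4−0) = 7/2
max v = 49/4 over t∈[7/2,9/2] → v_max = 49/4
check: 49/4·(7/2+1) = 441/8 ✓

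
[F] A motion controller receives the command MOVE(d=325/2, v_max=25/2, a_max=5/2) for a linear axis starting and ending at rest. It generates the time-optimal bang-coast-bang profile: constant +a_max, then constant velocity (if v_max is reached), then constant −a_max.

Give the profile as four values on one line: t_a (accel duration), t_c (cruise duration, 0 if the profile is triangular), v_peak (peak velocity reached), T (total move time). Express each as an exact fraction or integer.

vₘ²/aₘ = (25/2)²/(5/2) = 125/2
325/2 ≥ 125/2 ⇒ cruise phase
t_a = (25/2)/(5/2) = 5; v_peak = 25/2
d_cruise = 325/2 − 125/2 = 100; t_c = 100/(25/2) = 8
T = 2·5 + 8 = 18

t_a=5 t_c=8 v_peak=25/2 T=18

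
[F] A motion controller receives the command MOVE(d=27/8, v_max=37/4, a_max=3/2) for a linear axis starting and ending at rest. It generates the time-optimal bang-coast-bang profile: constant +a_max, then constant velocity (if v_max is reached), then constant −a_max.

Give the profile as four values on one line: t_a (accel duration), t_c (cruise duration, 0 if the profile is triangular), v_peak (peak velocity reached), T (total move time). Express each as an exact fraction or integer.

t_a=3/2 t_c=0 v_peak=9/4 T=3

v_max²/a_max = (37/4)²/(3/2) = 1369/24
27/8 < 1369/24 so t_c = 0
v_peak = √(27/8·3/2) = √(81/16) = 9/4
t_a = (9/4)/(3/2) = 3/2; t_c = 0
T = 2·3/2 = 3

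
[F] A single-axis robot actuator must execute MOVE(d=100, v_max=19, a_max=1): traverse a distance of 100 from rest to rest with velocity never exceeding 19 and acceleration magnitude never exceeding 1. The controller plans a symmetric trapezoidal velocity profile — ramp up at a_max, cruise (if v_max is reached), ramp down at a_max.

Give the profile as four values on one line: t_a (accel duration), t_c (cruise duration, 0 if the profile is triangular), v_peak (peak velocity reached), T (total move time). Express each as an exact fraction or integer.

vₘ²/aₘ = 19²/1 = 361
100 < 361 ⇒ no cruise
v_peak = √(100·1) = √100 = 10
t_a = 10/1 = 10; t_c = 0
T = 2·10 = 20

t_a=10 t_c=0 v_peak=10 T=20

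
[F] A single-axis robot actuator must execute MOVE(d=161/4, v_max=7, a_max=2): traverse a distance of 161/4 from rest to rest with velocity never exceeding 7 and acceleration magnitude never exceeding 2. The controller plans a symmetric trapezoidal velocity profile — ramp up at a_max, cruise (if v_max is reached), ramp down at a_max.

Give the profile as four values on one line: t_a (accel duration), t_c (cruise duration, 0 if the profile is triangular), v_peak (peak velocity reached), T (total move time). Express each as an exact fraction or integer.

(v_max)²/a_max = 7²/2 = 49/2
161/4 ≥ 49/2 → trapezoidal
t_a = 7/2; v_peak = 7
d_cruise = 161/4 − 49/2 = 63/4; t_c = (63/4)/7 = 9/4
T = 2·7/2 + 9/4 = 37/4

t_a=7/2 t_c=9/4 v_peak=7 T=37/4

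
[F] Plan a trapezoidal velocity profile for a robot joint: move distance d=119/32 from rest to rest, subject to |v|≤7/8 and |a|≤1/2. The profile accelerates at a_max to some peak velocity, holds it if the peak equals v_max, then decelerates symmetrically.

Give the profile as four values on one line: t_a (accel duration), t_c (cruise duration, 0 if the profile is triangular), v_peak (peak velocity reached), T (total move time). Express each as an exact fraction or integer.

(v_max)²/a_max = (7/8)²/(1/2) = 49/32
119/32 ≥ 49/32 → trapezoidal
t_a = (7/8)/(1/2) = 7/4; v_peak = 7/8
d_cruise = 119/32 − 49/32 = 35/16; t_c = (35/16)/(7/8) = 5/2
T = 2·7/4 + 5/2 = 6

t_a=7/4 t_c=5/2 v_peak=7/8 T=6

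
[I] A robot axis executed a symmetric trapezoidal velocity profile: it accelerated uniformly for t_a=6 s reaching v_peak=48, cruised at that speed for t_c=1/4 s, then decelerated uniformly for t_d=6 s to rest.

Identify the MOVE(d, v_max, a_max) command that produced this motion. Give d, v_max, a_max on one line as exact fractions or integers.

d=300 v_max=48 a_max=8

a_max = 48/6 = 8
d_a = ½·48·6 = 144; d_c = 48·1/4 = 12
d = 2·144 + 12 = 300
t_c = 1/4 > 0 ⇒ limit active, v_max = 48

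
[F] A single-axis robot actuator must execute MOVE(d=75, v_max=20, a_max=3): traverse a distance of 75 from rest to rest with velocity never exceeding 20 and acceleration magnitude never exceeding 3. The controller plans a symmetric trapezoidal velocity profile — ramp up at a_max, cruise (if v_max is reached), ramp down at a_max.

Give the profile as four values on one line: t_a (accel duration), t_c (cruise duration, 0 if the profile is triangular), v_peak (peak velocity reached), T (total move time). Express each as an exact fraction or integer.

t_a=5 t_c=0 v_peak=15 T=10

vₘ²/aₘ = 20²/3 = 400/3
75 < 400/3 ⇒ no cruise
v_peak = √(75·3) = √225 = 15
t_a = 15/3 = 5; t_c = 0
T = 2·5 = 10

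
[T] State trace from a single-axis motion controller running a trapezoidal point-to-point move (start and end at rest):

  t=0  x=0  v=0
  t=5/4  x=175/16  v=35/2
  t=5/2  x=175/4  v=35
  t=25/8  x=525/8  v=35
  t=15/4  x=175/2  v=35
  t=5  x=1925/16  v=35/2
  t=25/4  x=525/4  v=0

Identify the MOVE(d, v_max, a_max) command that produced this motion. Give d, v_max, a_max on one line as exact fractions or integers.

final state: t=25/4, x=525/4, v=0 → d = 525/4
a_max = (35/2−0)/(5/4−0) = 14
max v = 35 over t∈[5/2,15/4] → v_max = 35
check: 35·(5/2+5/4) = 525/4 ✓

d=525/4 v_max=35 a_max=14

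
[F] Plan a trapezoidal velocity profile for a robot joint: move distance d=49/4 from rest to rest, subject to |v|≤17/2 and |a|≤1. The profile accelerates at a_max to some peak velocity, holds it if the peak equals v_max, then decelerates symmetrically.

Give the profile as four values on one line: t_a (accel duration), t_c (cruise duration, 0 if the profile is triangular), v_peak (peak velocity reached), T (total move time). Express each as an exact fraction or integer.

vₘ²/aₘ = (17/2)²/1 = 289/4
49/4 < 289/4 ⇒ no cruise
v_peak = √(49/4·1) = √(49/4) = 7/2
t_a = (7/2)/1 = 7/2; t_c = 0
T = 2·7/2 = 7

t_a=7/2 t_c=0 v_peak=7/2 T=7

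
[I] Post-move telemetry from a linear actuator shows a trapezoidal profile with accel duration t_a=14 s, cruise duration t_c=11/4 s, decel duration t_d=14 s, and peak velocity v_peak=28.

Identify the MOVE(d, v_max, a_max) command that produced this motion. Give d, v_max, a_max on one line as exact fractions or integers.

a_max = 28/14 = 2
d_a = ½·28·14 = 196; d_c = 28·11/4 = 77
d = 2·196 + 77 = 469
t_c = 11/4 > 0 → v_max = v_peak = 28

d=469 v_max=28 a_max=2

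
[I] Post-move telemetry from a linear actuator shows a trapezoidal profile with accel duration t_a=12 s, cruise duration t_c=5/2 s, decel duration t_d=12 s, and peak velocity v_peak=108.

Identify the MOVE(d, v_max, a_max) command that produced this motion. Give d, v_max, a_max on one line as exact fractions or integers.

d=1566 v_max=108 a_max=9

a_max = 108/12 = 9
d_a = ½·108·12 = 648; d_c = 108·5/2 = 270
d = 2·648 + 270 = 1566
t_c = 5/2 > 0 so v_max = 108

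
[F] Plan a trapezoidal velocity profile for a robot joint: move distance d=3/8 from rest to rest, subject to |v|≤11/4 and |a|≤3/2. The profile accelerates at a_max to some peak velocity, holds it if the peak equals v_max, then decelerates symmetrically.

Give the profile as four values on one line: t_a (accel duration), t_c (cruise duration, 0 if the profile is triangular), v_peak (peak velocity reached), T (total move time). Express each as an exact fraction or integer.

t_a=1/2 t_c=0 v_peak=3/4 T=1

vₘ²/aₘ = (11/4)²/(3/2) = 121/24
3/8 < 121/24 → triangular
v_peak = √(3/8·3/2) = √(9/16) = 3/4
t_a = (3/4)/(3/2) = 1/2; t_c = 0
T = 2·1/2 = 1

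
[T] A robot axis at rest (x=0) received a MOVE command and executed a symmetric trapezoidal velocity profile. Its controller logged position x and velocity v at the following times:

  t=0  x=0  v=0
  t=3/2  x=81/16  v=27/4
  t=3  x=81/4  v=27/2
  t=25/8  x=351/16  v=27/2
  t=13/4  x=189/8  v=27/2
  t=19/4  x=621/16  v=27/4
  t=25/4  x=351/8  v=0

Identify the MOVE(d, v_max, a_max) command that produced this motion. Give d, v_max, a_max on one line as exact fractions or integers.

d=351/8 v_max=27/2 a_max=9/2

final state: t=25/4, x=351/8, v=0 → d = 351/8
a_max = (27/4−0)/(3/2−0) = 9/2
max v = 27/2 over t∈[3,13/4] → v_max = 27/2
check: 27/2·(3+1/4) = 351/8 ✓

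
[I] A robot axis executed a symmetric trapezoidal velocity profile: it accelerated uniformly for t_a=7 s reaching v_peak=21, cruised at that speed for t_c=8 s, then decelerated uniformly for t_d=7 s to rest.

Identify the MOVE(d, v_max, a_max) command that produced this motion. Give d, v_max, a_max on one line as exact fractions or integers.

d=315 v_max=21 a_max=3

a_max = 21/7 = 3
d_a = ½·21·7 = 147/2; d_c = 21·8 = 168
d = 2·147/2 + 168 = 315
t_c = 8 > 0 → v_max = v_peak = 21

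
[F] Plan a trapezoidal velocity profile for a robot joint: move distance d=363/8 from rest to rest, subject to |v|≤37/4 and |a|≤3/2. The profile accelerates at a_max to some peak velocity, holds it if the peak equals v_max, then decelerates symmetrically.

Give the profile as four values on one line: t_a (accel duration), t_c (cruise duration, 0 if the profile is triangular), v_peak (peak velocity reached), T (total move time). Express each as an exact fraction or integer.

(v_max)²/a_max = (37/4)²/(3/2) = 1369/24
363/8 < 1369/24 ⇒ no cruise
v_peak = √(363/8·3/2) = √(1089/16) = 33/4
t_a = (33/4)/(3/2) = 11/2; t_c = 0
T = 2·11/2 = 11

t_a=11/2 t_c=0 v_peak=33/4 T=11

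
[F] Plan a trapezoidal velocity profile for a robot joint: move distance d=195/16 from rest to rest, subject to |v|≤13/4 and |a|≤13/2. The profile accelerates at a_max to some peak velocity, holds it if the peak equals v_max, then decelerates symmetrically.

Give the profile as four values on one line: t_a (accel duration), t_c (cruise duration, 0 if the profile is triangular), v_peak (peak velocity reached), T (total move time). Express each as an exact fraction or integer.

t_a=1/2 t_c=13/4 v_peak=13/4 T=17/4

v_max²/a_max = (13/4)²/(13/2) = 13/8
195/16 ≥ 13/8 ⇒ cruise phase
t_a = (13/4)/(13/2) = 1/2; v_peak = 13/4
d_cruise = 195/16 − 13/8 = 169/16; t_c = (169/16)/(13/4) = 13/4
T = 2·1/2 + 13/4 = 17/4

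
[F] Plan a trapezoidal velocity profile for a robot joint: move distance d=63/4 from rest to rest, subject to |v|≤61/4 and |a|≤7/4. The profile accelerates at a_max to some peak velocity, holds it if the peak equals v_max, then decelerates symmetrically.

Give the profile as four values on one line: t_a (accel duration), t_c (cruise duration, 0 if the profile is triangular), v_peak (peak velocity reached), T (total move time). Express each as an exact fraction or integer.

v_max²/a_max = (61/4)²/(7/4) = 3721/28
63/4 < 3721/28 ⇒ no cruise
v_peak = √(63/4·7/4) = √(441/16) = 21/4
t_a = (21/4)/(7/4) = 3; t_c = 0
T = 2·3 = 6

t_a=3 t_c=0 v_peak=21/4 T=6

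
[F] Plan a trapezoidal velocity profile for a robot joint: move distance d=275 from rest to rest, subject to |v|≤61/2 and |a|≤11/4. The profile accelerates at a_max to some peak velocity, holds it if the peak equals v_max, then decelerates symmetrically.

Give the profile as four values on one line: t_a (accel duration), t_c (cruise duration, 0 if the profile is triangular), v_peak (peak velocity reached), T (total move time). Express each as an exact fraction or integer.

(v_max)²/a_max = (61/2)²/(11/4) = 3721/11
275 < 3721/11 so t_c = 0
v_peak = √(275·11/4) = √(3025/4) = 55/2
t_a = (55/2)/(11/4) = 10; t_c = 0
T = 2·10 = 20

t_a=10 t_c=0 v_peak=55/2 T=20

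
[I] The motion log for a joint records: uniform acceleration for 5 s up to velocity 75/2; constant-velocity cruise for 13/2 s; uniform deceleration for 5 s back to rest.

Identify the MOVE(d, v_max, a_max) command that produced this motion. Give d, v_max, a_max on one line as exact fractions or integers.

d=1725/4 v_max=75/2 a_max=15/2

a_max = (75/2)/5 = 15/2
d_a = ½·75/2·5 = 375/4; d_c = 75/2·13/2 = 975/4
d = 2·375/4 + 975/4 = 1725/4
t_c = 13/2 > 0 so v_max = 75/2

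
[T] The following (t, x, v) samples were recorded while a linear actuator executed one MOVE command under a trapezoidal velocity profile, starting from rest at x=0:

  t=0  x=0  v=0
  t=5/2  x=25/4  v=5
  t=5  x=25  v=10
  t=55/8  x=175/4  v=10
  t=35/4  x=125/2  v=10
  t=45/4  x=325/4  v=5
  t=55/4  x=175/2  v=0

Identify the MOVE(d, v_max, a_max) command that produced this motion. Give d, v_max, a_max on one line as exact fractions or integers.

d=175/2 v_max=10 a_max=2

final state: t=55/4, x=175/2, v=0 → d = 175/2
a_max = (5−0)/(5/2−0) = 2
max v = 10 over t∈[5,35/4] → v_max = 10
check: 10·(5+15/4) = 175/2 ✓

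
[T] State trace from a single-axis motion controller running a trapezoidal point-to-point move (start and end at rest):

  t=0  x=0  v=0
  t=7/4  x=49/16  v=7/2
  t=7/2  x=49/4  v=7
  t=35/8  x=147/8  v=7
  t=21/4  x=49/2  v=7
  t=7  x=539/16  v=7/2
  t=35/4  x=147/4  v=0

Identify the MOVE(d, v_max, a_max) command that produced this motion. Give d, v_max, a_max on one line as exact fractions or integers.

final state: t=35/4, x=147/4, v=0 → d = 147/4
a_max = (7/2−0)/(7/4−0) = 2
max v = 7 over t∈[7/2,21/4] → v_max = 7
check: 7·(7/2+7/4) = 147/4 ✓

d=147/4 v_max=7 a_max=2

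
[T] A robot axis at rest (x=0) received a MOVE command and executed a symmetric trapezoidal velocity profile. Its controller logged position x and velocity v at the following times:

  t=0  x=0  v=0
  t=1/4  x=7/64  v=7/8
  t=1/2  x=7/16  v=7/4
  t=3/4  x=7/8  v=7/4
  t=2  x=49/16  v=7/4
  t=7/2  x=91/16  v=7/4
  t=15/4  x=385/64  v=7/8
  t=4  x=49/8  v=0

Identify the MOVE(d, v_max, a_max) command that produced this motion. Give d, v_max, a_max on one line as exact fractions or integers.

d=49/8 v_max=7/4 a_max=7/2

final state: t=4, x=49/8, v=0 → d = 49/8
a_max = (7/8−0)/(1/4−0) = 7/2
max v = 7/4 over t∈[1/2,7/2] → v_max = 7/4
check: 7/4·(1/2+3) = 49/8 ✓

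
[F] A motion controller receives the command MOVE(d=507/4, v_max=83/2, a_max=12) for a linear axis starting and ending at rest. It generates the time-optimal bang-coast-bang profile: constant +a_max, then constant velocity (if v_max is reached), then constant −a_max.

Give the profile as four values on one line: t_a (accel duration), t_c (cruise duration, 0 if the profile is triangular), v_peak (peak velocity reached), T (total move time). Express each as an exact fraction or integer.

(v_max)²/a_max = (83/2)²/12 = 6889/48
507/4 < 6889/48 so t_c = 0
v_peak = √(507/4·12) = √1521 = 39
t_a = 39/12 = 13/4; t_c = 0
T = 2·13/4 = 13/2

t_a=13/4 t_c=0 v_peak=39 T=13/2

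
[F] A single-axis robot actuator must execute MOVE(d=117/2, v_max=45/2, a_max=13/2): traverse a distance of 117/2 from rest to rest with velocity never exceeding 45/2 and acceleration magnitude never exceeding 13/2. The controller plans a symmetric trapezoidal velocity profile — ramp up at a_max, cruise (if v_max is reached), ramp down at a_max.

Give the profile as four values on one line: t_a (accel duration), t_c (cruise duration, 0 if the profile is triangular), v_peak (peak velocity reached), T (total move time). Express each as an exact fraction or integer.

t_a=3 t_c=0 v_peak=39/2 T=6

v_max²/a_max = (45/2)²/(13/2) = 2025/26
117/2 < 2025/26 → triangular
v_peak = √(117/2·13/2) = √(1521/4) = 39/2
t_a = (39/2)/(13/2) = 3; t_c = 0
T = 2·3 = 6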